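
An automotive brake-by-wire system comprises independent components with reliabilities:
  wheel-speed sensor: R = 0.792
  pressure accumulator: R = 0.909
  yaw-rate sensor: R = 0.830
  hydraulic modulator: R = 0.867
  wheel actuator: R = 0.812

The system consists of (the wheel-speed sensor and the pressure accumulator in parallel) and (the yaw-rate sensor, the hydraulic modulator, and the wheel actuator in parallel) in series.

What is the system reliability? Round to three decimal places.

Parallel (wheel-speed sensor and pressure accumulator): 1 − (1 − 0.79200)(1 − 0.90900) = 0.98107
Parallel (yaw-rate sensor, hydraulic modulator, and wheel actuator): 1 − (1 − 0.83000)(1 − 0.86700)(1 − 0.81200) = 0.99575
Series ([0.98107] and [0.99575]): 0.98107 × 0.99575 = 0.977

0.977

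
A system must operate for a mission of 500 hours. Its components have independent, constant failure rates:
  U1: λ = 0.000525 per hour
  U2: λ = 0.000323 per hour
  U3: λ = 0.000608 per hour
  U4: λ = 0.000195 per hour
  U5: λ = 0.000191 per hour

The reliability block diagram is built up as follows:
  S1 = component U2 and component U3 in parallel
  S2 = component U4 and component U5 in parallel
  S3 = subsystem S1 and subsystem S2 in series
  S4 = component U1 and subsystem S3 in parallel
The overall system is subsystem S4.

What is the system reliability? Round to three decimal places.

R(U1) = exp(−0.000525 × 500) = 0.76913
R(U2) = exp(−0.000323 × 500) = 0.85087
R(U3) = exp(−0.000608 × 500) = 0.73786
R(U4) = exp(−0.000195 × 500) = 0.90710
R(U5) = exp(−0.000191 × 500) = 0.90892
Parallel (U2 and U3): 1 − (1 − 0.85087)(1 − 0.73786) = 0.96091
Parallel (U4 and U5): 1 − (1 − 0.90710)(1 − 0.90892) = 0.99154
Series ([0.96091] and [0.99154]): 0.96091 × 0.99154 = 0.95278
Parallel (U1 and [0.95278]): 1 − (1 − 0.76913)(1 − 0.95278) = 0.989

0.989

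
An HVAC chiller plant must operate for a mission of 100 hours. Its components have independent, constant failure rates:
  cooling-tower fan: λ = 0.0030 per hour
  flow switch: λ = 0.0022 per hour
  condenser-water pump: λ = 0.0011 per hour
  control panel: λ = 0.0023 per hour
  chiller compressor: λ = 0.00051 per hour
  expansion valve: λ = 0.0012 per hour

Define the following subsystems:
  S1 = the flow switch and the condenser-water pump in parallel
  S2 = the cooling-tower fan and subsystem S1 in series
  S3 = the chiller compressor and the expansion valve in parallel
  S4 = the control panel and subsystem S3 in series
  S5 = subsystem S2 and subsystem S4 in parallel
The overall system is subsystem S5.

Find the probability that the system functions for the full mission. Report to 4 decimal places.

0.9424

R(cooling-tower fan) = exp(−0.0030 × 100) = 0.740818
R(flow switch) = exp(−0.0022 × 100) = 0.802519
R(condenser-water pump) = exp(−0.0011 × 100) = 0.895834
R(control panel) = exp(−0.0023 × 100) = 0.794534
R(chiller compressor) = exp(−0.00051 × 100) = 0.950279
R(expansion valve) = exp(−0.0012 × 100) = 0.886920
Parallel (flow switch and condenser-water pump): 1 − (1 − 0.802519)(1 − 0.895834) = 0.979429
Series (cooling-tower fan and [0.979429]): 0.740818 × 0.979429 = 0.725579
Parallel (chiller compressor and expansion valve): 1 − (1 − 0.950279)(1 − 0.886920) = 0.994378
Series (control panel and [0.994378]): 0.794534 × 0.994378 = 0.790067
Parallel ([0.725579] and [0.790067]): 1 − (1 − 0.725579)(1 − 0.790067) = 0.9424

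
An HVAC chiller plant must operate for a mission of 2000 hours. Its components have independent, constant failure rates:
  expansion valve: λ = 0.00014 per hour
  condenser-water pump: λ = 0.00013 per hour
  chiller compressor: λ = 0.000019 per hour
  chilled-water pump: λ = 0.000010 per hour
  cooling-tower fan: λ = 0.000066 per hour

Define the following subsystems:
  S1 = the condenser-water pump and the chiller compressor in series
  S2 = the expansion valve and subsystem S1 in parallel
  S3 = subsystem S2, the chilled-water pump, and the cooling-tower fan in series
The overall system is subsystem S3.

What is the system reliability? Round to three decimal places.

0.805

R(expansion valve) = exp(−0.00014 × 2000) = 0.75578
R(condenser-water pump) = exp(−0.00013 × 2000) = 0.77105
R(chiller compressor) = exp(−0.000019 × 2000) = 0.96271
R(chilled-water pump) = exp(−0.000010 × 2000) = 0.98020
R(cooling-tower fan) = exp(−0.000066 × 2000) = 0.87634
Series (condenser-water pump and chiller compressor): 0.77105 × 0.96271 = 0.74230
Parallel (expansion valve and [0.74230]): 1 − (1 − 0.75578)(1 − 0.74230) = 0.93706
Series ([0.93706], chilled-water pump, and cooling-tower fan): 0.93706 × 0.98020 × 0.87634 = 0.805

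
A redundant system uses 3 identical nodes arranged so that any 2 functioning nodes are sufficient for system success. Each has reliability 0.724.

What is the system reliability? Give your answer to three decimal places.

R = Σ_{i=2}^{3} C(3,i) p^i (1−p)^{3−i} with p = 0.724
C(3,2)·0.724^2·0.276^1 = 0.43402
C(3,3)·0.724^3·0.276^0 = 0.37950
Sum = 0.814

0.814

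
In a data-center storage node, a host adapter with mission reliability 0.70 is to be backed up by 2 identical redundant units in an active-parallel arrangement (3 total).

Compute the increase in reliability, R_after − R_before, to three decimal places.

0.273

R_before = 0.70
R_after = 1 − (1 − 0.70)^3 = 0.973
ΔR = 0.973 − 0.70 = 0.273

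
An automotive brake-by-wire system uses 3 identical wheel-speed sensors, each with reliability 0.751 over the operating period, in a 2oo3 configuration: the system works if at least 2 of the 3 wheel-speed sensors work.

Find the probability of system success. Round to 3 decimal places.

0.845

R = Σ_{i=2}^{3} C(3,i) p^i (1−p)^{3−i} with p = 0.751
C(3,2)·0.751^2·0.249^1 = 0.42131
C(3,3)·0.751^3·0.249^0 = 0.42356
Sum = 0.845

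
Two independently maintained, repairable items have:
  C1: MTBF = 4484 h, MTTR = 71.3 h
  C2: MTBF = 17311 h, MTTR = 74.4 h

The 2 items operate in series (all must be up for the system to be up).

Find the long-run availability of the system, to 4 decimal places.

0.9801

A(C1) = MTBF/(MTBF+MTTR) = 4484/(4484+71.3) = 0.984348
A(C2) = MTBF/(MTBF+MTTR) = 17311/(17311+74.4) = 0.995721
Series availability: 0.984348 × 0.995721 = 0.9801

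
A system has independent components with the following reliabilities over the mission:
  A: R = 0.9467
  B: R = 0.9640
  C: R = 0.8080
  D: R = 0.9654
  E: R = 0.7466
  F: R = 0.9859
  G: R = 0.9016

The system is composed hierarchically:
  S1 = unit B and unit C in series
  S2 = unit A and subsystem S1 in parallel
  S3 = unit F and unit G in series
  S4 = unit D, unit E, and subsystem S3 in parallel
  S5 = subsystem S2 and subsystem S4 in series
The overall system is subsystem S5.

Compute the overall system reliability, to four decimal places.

Series (B and C): 0.964000 × 0.808000 = 0.778912
Parallel (A and [0.778912]): 1 − (1 − 0.946700)(1 − 0.778912) = 0.988216
Series (F and G): 0.985900 × 0.901600 = 0.888887
Parallel (D, E, and [0.888887]): 1 − (1 − 0.965400)(1 − 0.746600)(1 − 0.888887) = 0.999026
Series ([0.988216] and [0.999026]): 0.988216 × 0.999026 = 0.9873

0.9873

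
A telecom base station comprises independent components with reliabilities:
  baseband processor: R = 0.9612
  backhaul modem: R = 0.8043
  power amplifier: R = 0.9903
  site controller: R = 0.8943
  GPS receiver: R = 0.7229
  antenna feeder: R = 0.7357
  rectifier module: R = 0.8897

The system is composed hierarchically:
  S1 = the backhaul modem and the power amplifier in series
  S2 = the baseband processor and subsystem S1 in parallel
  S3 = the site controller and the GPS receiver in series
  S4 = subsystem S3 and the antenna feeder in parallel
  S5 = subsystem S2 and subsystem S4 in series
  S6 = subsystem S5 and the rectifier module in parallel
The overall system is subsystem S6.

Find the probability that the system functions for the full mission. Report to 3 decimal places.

0.989

Series (backhaul modem and power amplifier): 0.80430 × 0.99030 = 0.79650
Parallel (baseband processor and [0.79650]): 1 − (1 − 0.96120)(1 − 0.79650) = 0.99210
Series (site controller and GPS receiver): 0.89430 × 0.72290 = 0.64649
Parallel ([0.64649] and antenna feeder): 1 − (1 − 0.64649)(1 − 0.73570) = 0.90657
Series ([0.99210] and [0.90657]): 0.99210 × 0.90657 = 0.89941
Parallel ([0.89941] and rectifier module): 1 − (1 − 0.89941)(1 − 0.88970) = 0.989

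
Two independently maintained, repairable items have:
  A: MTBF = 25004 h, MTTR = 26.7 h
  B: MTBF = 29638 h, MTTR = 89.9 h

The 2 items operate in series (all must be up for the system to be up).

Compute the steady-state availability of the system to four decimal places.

0.9959

A(A) = MTBF/(MTBF+MTTR) = 25004/(25004+26.7) = 0.998933
A(B) = MTBF/(MTBF+MTTR) = 29638/(29638+89.9) = 0.996976
Series availability: 0.998933 × 0.996976 = 0.9959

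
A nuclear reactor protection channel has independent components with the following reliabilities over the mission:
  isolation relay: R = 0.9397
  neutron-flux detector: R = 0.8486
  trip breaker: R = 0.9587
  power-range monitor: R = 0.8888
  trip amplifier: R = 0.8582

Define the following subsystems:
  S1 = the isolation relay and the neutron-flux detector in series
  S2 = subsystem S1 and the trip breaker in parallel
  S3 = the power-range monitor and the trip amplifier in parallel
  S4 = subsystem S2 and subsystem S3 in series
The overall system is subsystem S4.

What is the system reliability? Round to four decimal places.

Series (isolation relay and neutron-flux detector): 0.939700 × 0.848600 = 0.797429
Parallel ([0.797429] and trip breaker): 1 − (1 − 0.797429)(1 − 0.958700) = 0.991634
Parallel (power-range monitor and trip amplifier): 1 − (1 − 0.888800)(1 − 0.858200) = 0.984232
Series ([0.991634] and [0.984232]): 0.991634 × 0.984232 = 0.9760

0.9760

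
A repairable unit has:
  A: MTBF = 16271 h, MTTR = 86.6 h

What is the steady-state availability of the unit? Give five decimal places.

A(A) = MTBF/(MTBF+MTTR) = 16271/(16271+86.6) = 0.99471

0.99471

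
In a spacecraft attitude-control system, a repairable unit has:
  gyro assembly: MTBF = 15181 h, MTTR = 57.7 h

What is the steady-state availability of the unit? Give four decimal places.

0.9962

A(gyro assembly) = MTBF/(MTBF+MTTR) = 15181/(15181+57.7) = 0.9962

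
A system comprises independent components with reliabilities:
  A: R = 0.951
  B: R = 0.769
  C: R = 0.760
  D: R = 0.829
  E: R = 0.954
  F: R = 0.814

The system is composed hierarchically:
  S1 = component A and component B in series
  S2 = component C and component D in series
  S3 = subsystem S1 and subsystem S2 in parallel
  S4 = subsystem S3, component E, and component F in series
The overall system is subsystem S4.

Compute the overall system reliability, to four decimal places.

Series (A and B): 0.951000 × 0.769000 = 0.731319
Series (C and D): 0.760000 × 0.829000 = 0.630040
Parallel ([0.731319] and [0.630040]): 1 − (1 − 0.731319)(1 − 0.630040) = 0.900599
Series ([0.900599], E, and F): 0.900599 × 0.954000 × 0.814000 = 0.6994

0.6994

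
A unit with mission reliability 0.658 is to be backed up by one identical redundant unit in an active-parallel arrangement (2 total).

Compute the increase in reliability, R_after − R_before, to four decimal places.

R_before = 0.658
R_after = 1 − (1 − 0.658)^2 = 0.8830
ΔR = 0.8830 − 0.658 = 0.2250

0.2250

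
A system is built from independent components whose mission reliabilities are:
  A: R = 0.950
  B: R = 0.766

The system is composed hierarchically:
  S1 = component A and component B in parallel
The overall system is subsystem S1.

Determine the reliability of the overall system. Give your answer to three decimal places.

Parallel (A and B): 1 − (1 − 0.95000)(1 − 0.76600) = 0.988

0.988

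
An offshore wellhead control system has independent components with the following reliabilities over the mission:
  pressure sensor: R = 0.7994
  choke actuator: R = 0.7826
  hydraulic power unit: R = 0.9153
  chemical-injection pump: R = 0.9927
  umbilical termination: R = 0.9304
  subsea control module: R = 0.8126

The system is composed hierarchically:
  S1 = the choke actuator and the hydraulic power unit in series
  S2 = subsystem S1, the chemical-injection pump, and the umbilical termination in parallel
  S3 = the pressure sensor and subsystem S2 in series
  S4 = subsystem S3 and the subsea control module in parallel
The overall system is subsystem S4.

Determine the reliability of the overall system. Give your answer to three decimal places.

0.962

Series (choke actuator and hydraulic power unit): 0.78260 × 0.91530 = 0.71631
Parallel ([0.71631], chemical-injection pump, and umbilical termination): 1 − (1 − 0.71631)(1 − 0.99270)(1 − 0.93040) = 0.99986
Series (pressure sensor and [0.99986]): 0.79940 × 0.99986 = 0.79929
Parallel ([0.79929] and subsea control module): 1 − (1 − 0.79929)(1 − 0.81260) = 0.962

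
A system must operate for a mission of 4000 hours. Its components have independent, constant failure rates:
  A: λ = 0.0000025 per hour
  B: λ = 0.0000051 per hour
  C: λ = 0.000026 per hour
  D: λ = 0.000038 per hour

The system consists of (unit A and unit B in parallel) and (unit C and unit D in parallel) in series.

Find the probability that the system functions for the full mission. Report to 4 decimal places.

0.9859

R(A) = exp(−0.0000025 × 4000) = 0.990050
R(B) = exp(−0.0000051 × 4000) = 0.979807
R(C) = exp(−0.000026 × 4000) = 0.901225
R(D) = exp(−0.000038 × 4000) = 0.858988
Parallel (A and B): 1 − (1 − 0.990050)(1 − 0.979807) = 0.999799
Parallel (C and D): 1 − (1 − 0.901225)(1 − 0.858988) = 0.986072
Series ([0.999799] and [0.986072]): 0.999799 × 0.986072 = 0.9859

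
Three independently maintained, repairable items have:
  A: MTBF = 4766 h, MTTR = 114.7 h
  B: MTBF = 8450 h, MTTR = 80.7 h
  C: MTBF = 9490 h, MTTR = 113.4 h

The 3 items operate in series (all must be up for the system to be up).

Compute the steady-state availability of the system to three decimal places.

A(A) = MTBF/(MTBF+MTTR) = 4766/(4766+114.7) = 0.976499
A(B) = MTBF/(MTBF+MTTR) = 8450/(8450+80.7) = 0.990540
A(C) = MTBF/(MTBF+MTTR) = 9490/(9490+113.4) = 0.988192
Series availability: 0.976499 × 0.990540 × 0.988192 = 0.956

0.956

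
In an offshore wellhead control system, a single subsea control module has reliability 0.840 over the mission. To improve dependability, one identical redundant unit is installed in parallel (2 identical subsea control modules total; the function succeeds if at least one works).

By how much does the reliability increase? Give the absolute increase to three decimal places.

0.134

R_before = 0.840
R_after = 1 − (1 − 0.840)^2 = 0.974
ΔR = 0.974 − 0.840 = 0.134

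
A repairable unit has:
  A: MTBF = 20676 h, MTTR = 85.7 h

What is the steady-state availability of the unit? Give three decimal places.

0.996

A(A) = MTBF/(MTBF+MTTR) = 20676/(20676+85.7) = 0.996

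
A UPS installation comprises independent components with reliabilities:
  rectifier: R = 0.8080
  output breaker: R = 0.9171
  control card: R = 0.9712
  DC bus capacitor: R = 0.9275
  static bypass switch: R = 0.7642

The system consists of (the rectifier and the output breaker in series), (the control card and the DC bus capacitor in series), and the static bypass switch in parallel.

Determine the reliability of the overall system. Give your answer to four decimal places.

Series (rectifier and output breaker): 0.808000 × 0.917100 = 0.741017
Series (control card and DC bus capacitor): 0.971200 × 0.927500 = 0.900788
Parallel ([0.741017], [0.900788], and static bypass switch): 1 − (1 − 0.741017)(1 − 0.900788)(1 − 0.764200) = 0.9939

0.9939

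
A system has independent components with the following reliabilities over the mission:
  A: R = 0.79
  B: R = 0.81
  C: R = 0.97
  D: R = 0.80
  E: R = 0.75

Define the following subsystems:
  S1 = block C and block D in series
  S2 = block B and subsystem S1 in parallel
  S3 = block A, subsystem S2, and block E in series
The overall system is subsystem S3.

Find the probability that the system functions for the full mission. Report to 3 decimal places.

Series (C and D): 0.97000 × 0.80000 = 0.77600
Parallel (B and [0.77600]): 1 − (1 − 0.81000)(1 − 0.77600) = 0.95744
Series (A, [0.95744], and E): 0.79000 × 0.95744 × 0.75000 = 0.567

0.567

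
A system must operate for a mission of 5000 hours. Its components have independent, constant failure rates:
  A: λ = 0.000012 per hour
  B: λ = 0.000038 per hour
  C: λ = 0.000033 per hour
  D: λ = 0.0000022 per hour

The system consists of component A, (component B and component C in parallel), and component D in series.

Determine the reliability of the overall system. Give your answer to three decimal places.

0.907

R(A) = exp(−0.000012 × 5000) = 0.94176
R(B) = exp(−0.000038 × 5000) = 0.82696
R(C) = exp(−0.000033 × 5000) = 0.84789
R(D) = exp(−0.0000022 × 5000) = 0.98906
Parallel (B and C): 1 − (1 − 0.82696)(1 − 0.84789) = 0.97368
Series (A, [0.97368], and D): 0.94176 × 0.97368 × 0.98906 = 0.907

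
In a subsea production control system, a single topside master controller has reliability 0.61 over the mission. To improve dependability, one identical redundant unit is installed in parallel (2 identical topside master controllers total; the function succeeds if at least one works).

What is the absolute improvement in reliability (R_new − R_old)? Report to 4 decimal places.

R_before = 0.61
R_after = 1 − (1 − 0.61)^2 = 0.8479
ΔR = 0.8479 − 0.61 = 0.2379

0.2379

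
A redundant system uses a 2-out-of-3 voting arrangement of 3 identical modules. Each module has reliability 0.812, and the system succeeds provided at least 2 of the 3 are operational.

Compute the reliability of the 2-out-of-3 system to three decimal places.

0.907

R = Σ_{i=2}^{3} C(3,i) p^i (1−p)^{3−i} with p = 0.812
C(3,2)·0.812^2·0.188^1 = 0.37187
C(3,3)·0.812^3·0.188^0 = 0.53539
Sum = 0.907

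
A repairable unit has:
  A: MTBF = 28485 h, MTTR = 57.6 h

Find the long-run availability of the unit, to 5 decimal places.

0.99798

A(A) = MTBF/(MTBF+MTTR) = 28485/(28485+57.6) = 0.99798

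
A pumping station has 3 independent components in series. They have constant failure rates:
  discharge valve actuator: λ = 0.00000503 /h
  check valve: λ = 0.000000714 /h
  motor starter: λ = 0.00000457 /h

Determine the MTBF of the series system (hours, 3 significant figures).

Series of exponential components: λ_sys = Σ λ_i
λ_sys = 0.00000503 + 0.000000714 + 0.00000457 = 1.0314e-05 /h
MTBF = 1 / λ_sys = 97000 h

97000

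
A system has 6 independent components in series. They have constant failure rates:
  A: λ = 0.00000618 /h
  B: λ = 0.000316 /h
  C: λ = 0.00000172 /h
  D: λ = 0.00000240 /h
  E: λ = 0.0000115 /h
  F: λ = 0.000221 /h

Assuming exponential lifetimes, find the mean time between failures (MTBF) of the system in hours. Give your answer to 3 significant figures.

Series of exponential components: λ_sys = Σ λ_i
λ_sys = 0.00000618 + 0.000316 + 0.00000172 + 0.00000240 + 0.0000115 + 0.000221 = 5.5880e-04 /h
MTBF = 1 / λ_sys = 1790 h

1790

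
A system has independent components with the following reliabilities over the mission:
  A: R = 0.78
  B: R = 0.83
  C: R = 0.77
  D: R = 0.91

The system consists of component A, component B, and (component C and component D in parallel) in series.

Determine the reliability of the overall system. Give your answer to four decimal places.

Parallel (C and D): 1 − (1 − 0.770000)(1 − 0.910000) = 0.979300
Series (A, B, and [0.979300]): 0.780000 × 0.830000 × 0.979300 = 0.6340

0.6340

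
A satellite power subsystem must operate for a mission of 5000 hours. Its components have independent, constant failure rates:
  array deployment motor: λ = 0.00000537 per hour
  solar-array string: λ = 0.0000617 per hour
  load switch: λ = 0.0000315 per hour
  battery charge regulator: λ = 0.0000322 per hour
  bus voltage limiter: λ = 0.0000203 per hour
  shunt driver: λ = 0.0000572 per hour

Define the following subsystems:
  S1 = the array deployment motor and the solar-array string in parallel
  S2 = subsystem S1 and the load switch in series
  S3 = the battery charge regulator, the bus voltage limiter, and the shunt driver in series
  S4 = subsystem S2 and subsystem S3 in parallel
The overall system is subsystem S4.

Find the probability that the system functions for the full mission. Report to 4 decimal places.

0.9359

R(array deployment motor) = exp(−0.00000537 × 5000) = 0.973507
R(solar-array string) = exp(−0.0000617 × 5000) = 0.734548
R(load switch) = exp(−0.0000315 × 5000) = 0.854277
R(battery charge regulator) = exp(−0.0000322 × 5000) = 0.851292
R(bus voltage limiter) = exp(−0.0000203 × 5000) = 0.903481
R(shunt driver) = exp(−0.0000572 × 5000) = 0.751263
Parallel (array deployment motor and solar-array string): 1 − (1 − 0.973507)(1 − 0.734548) = 0.992967
Series ([0.992967] and load switch): 0.992967 × 0.854277 = 0.848269
Series (battery charge regulator, bus voltage limiter, and shunt driver): 0.851292 × 0.903481 × 0.751263 = 0.577816
Parallel ([0.848269] and [0.577816]): 1 − (1 − 0.848269)(1 − 0.577816) = 0.9359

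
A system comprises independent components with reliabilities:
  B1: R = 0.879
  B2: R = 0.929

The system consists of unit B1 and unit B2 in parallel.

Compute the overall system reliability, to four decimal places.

Parallel (B1 and B2): 1 − (1 − 0.879000)(1 − 0.929000) = 0.9914

0.9914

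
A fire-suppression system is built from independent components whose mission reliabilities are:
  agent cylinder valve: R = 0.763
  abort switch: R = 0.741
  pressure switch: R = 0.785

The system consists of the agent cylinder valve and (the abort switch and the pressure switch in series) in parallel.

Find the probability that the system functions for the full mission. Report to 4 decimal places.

Series (abort switch and pressure switch): 0.741000 × 0.785000 = 0.581685
Parallel (agent cylinder valve and [0.581685]): 1 − (1 − 0.763000)(1 − 0.581685) = 0.9009

0.9009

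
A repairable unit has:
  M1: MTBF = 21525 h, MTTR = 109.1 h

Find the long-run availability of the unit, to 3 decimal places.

0.995

A(M1) = MTBF/(MTBF+MTTR) = 21525/(21525+109.1) = 0.995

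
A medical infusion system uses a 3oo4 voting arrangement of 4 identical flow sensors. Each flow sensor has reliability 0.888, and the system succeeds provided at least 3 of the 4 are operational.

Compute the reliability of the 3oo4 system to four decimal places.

R = Σ_{i=3}^{4} C(4,i) p^i (1−p)^{4−i} with p = 0.888
C(4,3)·0.888^3·0.112^1 = 0.313702
C(4,4)·0.888^4·0.112^0 = 0.621802
Sum = 0.9355

0.9355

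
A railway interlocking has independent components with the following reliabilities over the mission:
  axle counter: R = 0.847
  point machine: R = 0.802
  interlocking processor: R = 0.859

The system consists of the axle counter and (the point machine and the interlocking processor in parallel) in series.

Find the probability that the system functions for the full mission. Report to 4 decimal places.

Parallel (point machine and interlocking processor): 1 − (1 − 0.802000)(1 − 0.859000) = 0.972082
Series (axle counter and [0.972082]): 0.847000 × 0.972082 = 0.8234

0.8234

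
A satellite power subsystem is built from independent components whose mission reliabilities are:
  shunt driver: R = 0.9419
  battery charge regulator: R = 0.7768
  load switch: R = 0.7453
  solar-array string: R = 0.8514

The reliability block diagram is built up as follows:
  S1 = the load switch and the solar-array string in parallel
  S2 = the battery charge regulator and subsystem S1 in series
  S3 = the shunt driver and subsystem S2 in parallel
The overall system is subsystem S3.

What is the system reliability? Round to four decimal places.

0.9853

Parallel (load switch and solar-array string): 1 − (1 − 0.745300)(1 − 0.851400) = 0.962152
Series (battery charge regulator and [0.962152]): 0.776800 × 0.962152 = 0.747400
Parallel (shunt driver and [0.747400]): 1 − (1 − 0.941900)(1 − 0.747400) = 0.9853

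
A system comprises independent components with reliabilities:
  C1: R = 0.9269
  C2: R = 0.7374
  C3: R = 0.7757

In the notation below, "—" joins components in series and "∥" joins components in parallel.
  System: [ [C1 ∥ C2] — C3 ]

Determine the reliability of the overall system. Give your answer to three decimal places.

0.761

Parallel (C1 and C2): 1 − (1 − 0.92690)(1 − 0.73740) = 0.98080
Series ([0.98080] and C3): 0.98080 × 0.77570 = 0.761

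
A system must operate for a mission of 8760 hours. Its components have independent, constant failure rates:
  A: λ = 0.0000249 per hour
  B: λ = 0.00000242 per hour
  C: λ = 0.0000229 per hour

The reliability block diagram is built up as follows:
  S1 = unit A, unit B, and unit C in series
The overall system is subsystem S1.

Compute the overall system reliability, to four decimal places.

0.6441

R(A) = exp(−0.0000249 × 8760) = 0.804026
R(B) = exp(−0.00000242 × 8760) = 0.979024
R(C) = exp(−0.0000229 × 8760) = 0.818236
Series (A, B, and C): 0.804026 × 0.979024 × 0.818236 = 0.6441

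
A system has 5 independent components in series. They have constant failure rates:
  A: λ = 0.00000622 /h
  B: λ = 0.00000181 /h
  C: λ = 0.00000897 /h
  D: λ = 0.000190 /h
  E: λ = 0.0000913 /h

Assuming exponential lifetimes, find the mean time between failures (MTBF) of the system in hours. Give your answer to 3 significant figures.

Series of exponential components: λ_sys = Σ λ_i
λ_sys = 0.00000622 + 0.00000181 + 0.00000897 + 0.000190 + 0.0000913 = 2.9830e-04 /h
MTBF = 1 / λ_sys = 3350 h

3350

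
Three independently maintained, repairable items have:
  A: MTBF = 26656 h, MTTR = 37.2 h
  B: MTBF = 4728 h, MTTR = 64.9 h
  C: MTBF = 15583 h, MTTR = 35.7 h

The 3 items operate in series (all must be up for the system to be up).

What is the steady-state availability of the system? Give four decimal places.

0.9828

A(A) = MTBF/(MTBF+MTTR) = 26656/(26656+37.2) = 0.998606
A(B) = MTBF/(MTBF+MTTR) = 4728/(4728+64.9) = 0.986459
A(C) = MTBF/(MTBF+MTTR) = 15583/(15583+35.7) = 0.997714
Series availability: 0.998606 × 0.986459 × 0.997714 = 0.9828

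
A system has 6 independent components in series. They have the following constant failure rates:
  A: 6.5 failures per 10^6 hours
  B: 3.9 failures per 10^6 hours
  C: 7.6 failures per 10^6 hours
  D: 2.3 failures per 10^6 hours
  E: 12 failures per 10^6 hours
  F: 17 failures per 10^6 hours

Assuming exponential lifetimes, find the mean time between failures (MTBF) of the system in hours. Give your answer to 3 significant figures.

Series of exponential components: λ_sys = Σ λ_i
λ_sys = 0.0000065 + 0.0000039 + 0.0000076 + 0.0000023 + 0.000012 + 0.000017 = 4.9300e-05 /h
MTBF = 1 / λ_sys = 20300 h

20300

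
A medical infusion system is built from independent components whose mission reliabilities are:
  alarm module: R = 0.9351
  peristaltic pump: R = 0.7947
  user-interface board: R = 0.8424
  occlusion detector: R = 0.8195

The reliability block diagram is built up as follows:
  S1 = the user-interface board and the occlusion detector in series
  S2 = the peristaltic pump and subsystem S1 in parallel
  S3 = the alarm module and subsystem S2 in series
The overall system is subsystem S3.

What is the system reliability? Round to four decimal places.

0.8757

Series (user-interface board and occlusion detector): 0.842400 × 0.819500 = 0.690347
Parallel (peristaltic pump and [0.690347]): 1 − (1 − 0.794700)(1 − 0.690347) = 0.936428
Series (alarm module and [0.936428]): 0.935100 × 0.936428 = 0.8757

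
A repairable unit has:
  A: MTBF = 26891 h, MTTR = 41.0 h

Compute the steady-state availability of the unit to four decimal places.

0.9985

A(A) = MTBF/(MTBF+MTTR) = 26891/(26891+41.0) = 0.9985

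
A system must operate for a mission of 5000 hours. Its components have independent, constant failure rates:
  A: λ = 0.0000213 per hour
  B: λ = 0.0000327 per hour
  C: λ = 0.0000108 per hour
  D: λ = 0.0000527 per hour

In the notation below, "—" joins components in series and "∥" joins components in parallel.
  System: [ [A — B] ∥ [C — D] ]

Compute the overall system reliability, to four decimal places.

R(A) = exp(−0.0000213 × 5000) = 0.898975
R(B) = exp(−0.0000327 × 5000) = 0.849166
R(C) = exp(−0.0000108 × 5000) = 0.947432
R(D) = exp(−0.0000527 × 5000) = 0.768358
Series (A and B): 0.898975 × 0.849166 = 0.763379
Series (C and D): 0.947432 × 0.768358 = 0.727967
Parallel ([0.763379] and [0.727967]): 1 − (1 − 0.763379)(1 − 0.727967) = 0.9356

0.9356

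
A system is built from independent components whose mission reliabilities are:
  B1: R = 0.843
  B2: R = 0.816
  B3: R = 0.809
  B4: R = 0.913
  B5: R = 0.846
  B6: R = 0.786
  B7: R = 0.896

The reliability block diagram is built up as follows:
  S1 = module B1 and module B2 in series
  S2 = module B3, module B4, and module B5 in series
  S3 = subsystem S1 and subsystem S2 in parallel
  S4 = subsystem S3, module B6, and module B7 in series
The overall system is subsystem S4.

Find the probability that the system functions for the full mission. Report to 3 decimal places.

0.622

Series (B1 and B2): 0.84300 × 0.81600 = 0.68789
Series (B3, B4, and B5): 0.80900 × 0.91300 × 0.84600 = 0.62487
Parallel ([0.68789] and [0.62487]): 1 − (1 − 0.68789)(1 − 0.62487) = 0.88292
Series ([0.88292], B6, and B7): 0.88292 × 0.78600 × 0.89600 = 0.622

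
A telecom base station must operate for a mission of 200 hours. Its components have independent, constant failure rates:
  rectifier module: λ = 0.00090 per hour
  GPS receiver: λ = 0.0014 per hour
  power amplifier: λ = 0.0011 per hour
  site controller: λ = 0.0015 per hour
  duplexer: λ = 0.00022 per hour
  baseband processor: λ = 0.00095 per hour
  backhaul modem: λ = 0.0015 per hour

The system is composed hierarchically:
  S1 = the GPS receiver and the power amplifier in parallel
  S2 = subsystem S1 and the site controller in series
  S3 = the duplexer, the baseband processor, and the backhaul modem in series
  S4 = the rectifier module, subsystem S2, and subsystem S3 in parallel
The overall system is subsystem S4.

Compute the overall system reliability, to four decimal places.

R(rectifier module) = exp(−0.00090 × 200) = 0.835270
R(GPS receiver) = exp(−0.0014 × 200) = 0.755784
R(power amplifier) = exp(−0.0011 × 200) = 0.802519
R(site controller) = exp(−0.0015 × 200) = 0.740818
R(duplexer) = exp(−0.00022 × 200) = 0.956954
R(baseband processor) = exp(−0.00095 × 200) = 0.826959
R(backhaul modem) = exp(−0.0015 × 200) = 0.740818
Parallel (GPS receiver and power amplifier): 1 − (1 − 0.755784)(1 − 0.802519) = 0.951772
Series ([0.951772] and site controller): 0.951772 × 0.740818 = 0.705090
Series (duplexer, baseband processor, and backhaul modem): 0.956954 × 0.826959 × 0.740818 = 0.586255
Parallel (rectifier module, [0.705090], and [0.586255]): 1 − (1 − 0.835270)(1 − 0.705090)(1 − 0.586255) = 0.9799

0.9799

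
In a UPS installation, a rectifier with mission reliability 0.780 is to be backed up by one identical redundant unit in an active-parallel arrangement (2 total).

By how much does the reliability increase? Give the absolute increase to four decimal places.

0.1716

R_before = 0.780
R_after = 1 − (1 − 0.780)^2 = 0.9516
ΔR = 0.9516 − 0.780 = 0.1716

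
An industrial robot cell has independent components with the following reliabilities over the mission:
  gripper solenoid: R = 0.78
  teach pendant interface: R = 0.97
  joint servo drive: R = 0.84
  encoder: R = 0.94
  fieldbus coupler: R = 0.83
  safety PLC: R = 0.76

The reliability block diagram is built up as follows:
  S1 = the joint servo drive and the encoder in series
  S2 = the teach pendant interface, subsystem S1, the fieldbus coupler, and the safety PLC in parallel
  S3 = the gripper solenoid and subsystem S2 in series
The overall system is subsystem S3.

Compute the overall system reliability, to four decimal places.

Series (joint servo drive and encoder): 0.840000 × 0.940000 = 0.789600
Parallel (teach pendant interface, [0.789600], fieldbus coupler, and safety PLC): 1 − (1 − 0.970000)(1 − 0.789600)(1 − 0.830000)(1 − 0.760000) = 0.999742
Series (gripper solenoid and [0.999742]): 0.780000 × 0.999742 = 0.7798

0.7798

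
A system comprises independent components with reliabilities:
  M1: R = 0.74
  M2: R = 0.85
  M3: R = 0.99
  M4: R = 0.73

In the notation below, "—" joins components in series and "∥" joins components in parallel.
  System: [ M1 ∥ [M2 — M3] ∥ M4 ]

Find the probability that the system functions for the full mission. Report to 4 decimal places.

0.9889

Series (M2 and M3): 0.850000 × 0.990000 = 0.841500
Parallel (M1, [0.841500], and M4): 1 − (1 − 0.740000)(1 − 0.841500)(1 − 0.730000) = 0.9889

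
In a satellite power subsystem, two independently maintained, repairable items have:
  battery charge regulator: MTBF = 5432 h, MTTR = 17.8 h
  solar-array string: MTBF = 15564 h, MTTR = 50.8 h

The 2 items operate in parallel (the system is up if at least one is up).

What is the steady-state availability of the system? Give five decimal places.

A(battery charge regulator) = MTBF/(MTBF+MTTR) = 5432/(5432+17.8) = 0.996734
A(solar-array string) = MTBF/(MTBF+MTTR) = 15564/(15564+50.8) = 0.996747
Parallel availability: 1 − (1 − 0.996734)(1 − 0.996747) = 0.99999

0.99999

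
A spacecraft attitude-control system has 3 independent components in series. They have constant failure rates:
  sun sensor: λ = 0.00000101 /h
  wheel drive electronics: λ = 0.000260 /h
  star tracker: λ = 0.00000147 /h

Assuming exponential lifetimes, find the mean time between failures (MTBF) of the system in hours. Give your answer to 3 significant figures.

3810

Series of exponential components: λ_sys = Σ λ_i
λ_sys = 0.00000101 + 0.000260 + 0.00000147 = 2.6248e-04 /h
MTBF = 1 / λ_sys = 3810 h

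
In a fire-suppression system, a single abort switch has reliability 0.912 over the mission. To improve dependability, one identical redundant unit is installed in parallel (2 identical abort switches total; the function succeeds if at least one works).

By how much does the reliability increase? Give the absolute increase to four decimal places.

R_before = 0.912
R_after = 1 − (1 − 0.912)^2 = 0.9923
ΔR = 0.9923 − 0.912 = 0.0803

0.0803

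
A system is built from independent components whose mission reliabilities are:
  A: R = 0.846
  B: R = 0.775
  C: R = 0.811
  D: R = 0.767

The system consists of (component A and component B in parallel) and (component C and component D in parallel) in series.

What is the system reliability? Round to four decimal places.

0.9228

Parallel (A and B): 1 − (1 − 0.846000)(1 − 0.775000) = 0.965350
Parallel (C and D): 1 − (1 − 0.811000)(1 − 0.767000) = 0.955963
Series ([0.965350] and [0.955963]): 0.965350 × 0.955963 = 0.9228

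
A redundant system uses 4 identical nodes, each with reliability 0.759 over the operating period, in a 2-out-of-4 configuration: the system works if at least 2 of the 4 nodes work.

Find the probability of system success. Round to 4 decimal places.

0.9541

R = Σ_{i=2}^{4} C(4,i) p^i (1−p)^{4−i} with p = 0.759
C(4,2)·0.759^2·0.241^2 = 0.200756
C(4,3)·0.759^3·0.241^1 = 0.421505
C(4,4)·0.759^4·0.241^0 = 0.331869
Sum = 0.9541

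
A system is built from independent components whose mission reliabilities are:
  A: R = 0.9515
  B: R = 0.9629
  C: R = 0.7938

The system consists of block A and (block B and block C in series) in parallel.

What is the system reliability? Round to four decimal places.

0.9886

Series (B and C): 0.962900 × 0.793800 = 0.764350
Parallel (A and [0.764350]): 1 − (1 − 0.951500)(1 − 0.764350) = 0.9886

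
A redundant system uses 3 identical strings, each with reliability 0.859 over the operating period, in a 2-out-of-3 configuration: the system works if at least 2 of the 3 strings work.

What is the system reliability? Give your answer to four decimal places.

R = Σ_{i=2}^{3} C(3,i) p^i (1−p)^{3−i} with p = 0.859
C(3,2)·0.859^2·0.141^1 = 0.312124
C(3,3)·0.859^3·0.141^0 = 0.633840
Sum = 0.9460

0.9460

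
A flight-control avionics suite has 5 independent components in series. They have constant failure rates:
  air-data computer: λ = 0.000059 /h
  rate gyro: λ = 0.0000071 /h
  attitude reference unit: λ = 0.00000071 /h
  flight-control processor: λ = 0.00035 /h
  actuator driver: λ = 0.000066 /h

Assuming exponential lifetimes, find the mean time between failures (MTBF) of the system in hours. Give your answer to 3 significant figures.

2070

Series of exponential components: λ_sys = Σ λ_i
λ_sys = 0.000059 + 0.0000071 + 0.00000071 + 0.00035 + 0.000066 = 4.8281e-04 /h
MTBF = 1 / λ_sys = 2070 h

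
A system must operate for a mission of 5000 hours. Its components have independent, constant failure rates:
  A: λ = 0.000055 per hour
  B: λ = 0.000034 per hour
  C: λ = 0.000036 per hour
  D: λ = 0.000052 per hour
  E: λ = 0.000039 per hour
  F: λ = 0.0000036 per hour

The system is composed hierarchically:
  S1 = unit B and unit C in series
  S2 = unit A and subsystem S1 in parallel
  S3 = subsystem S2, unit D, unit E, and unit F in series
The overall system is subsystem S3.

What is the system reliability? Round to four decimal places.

R(A) = exp(−0.000055 × 5000) = 0.759572
R(B) = exp(−0.000034 × 5000) = 0.843665
R(C) = exp(−0.000036 × 5000) = 0.835270
R(D) = exp(−0.000052 × 5000) = 0.771052
R(E) = exp(−0.000039 × 5000) = 0.822835
R(F) = exp(−0.0000036 × 5000) = 0.982161
Series (B and C): 0.843665 × 0.835270 = 0.704688
Parallel (A and [0.704688]): 1 − (1 − 0.759572)(1 − 0.704688) = 0.928999
Series ([0.928999], D, E, and F): 0.928999 × 0.771052 × 0.822835 × 0.982161 = 0.5789

0.5789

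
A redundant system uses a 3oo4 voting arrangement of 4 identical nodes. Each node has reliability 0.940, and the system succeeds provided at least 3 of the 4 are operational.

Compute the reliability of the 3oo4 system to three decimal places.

R = Σ_{i=3}^{4} C(4,i) p^i (1−p)^{4−i} with p = 0.940
C(4,3)·0.940^3·0.060^1 = 0.19934
C(4,4)·0.940^4·0.060^0 = 0.78075
Sum = 0.980

0.980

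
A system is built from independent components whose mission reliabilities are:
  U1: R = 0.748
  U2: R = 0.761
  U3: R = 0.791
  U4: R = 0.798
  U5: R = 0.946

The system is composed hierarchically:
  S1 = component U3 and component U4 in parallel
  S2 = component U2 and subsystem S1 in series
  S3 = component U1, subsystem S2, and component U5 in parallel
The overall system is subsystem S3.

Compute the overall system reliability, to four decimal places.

0.9963

Parallel (U3 and U4): 1 − (1 − 0.791000)(1 − 0.798000) = 0.957782
Series (U2 and [0.957782]): 0.761000 × 0.957782 = 0.728872
Parallel (U1, [0.728872], and U5): 1 − (1 − 0.748000)(1 − 0.728872)(1 − 0.946000) = 0.9963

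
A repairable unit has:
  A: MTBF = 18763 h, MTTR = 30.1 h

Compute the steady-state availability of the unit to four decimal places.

A(A) = MTBF/(MTBF+MTTR) = 18763/(18763+30.1) = 0.9984

0.9984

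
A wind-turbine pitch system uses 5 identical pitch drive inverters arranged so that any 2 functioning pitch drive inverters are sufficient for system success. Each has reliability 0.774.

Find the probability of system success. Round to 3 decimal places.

0.989

R = Σ_{i=2}^{5} C(5,i) p^i (1−p)^{5−i} with p = 0.774
C(5,2)·0.774^2·0.226^3 = 0.06915
C(5,3)·0.774^3·0.226^2 = 0.23683
C(5,4)·0.774^4·0.226^1 = 0.40555
C(5,5)·0.774^5·0.226^0 = 0.27778
Sum = 0.989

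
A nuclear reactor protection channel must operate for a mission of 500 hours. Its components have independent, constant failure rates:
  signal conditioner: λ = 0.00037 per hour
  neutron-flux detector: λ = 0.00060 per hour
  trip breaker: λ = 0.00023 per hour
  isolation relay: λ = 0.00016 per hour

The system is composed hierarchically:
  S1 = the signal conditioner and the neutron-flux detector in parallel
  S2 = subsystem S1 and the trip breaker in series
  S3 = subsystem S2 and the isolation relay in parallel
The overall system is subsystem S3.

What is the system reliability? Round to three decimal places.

R(signal conditioner) = exp(−0.00037 × 500) = 0.83110
R(neutron-flux detector) = exp(−0.00060 × 500) = 0.74082
R(trip breaker) = exp(−0.00023 × 500) = 0.89137
R(isolation relay) = exp(−0.00016 × 500) = 0.92312
Parallel (signal conditioner and neutron-flux detector): 1 − (1 − 0.83110)(1 − 0.74082) = 0.95622
Series ([0.95622] and trip breaker): 0.95622 × 0.89137 = 0.85235
Parallel ([0.85235] and isolation relay): 1 − (1 − 0.85235)(1 − 0.92312) = 0.989

0.989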